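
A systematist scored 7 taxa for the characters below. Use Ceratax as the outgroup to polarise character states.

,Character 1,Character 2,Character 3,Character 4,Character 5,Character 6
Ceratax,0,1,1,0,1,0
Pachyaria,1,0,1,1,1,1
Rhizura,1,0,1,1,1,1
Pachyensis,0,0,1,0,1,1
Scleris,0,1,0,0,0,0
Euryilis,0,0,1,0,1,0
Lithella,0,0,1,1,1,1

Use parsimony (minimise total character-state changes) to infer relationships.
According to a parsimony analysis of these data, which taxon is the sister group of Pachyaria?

Rhizura

Character polarity is set by the outgroup: the derived state is whichever differs from the outgroup's state, so for Character 2, Character 3, Character 5 the derived state is '0', and for the remaining characters it is '1'.
Character 1: derived state '1' in Pachyaria and Rhizura only — synapomorphy for {Pachyaria, Rhizura}.
Character 2: derived state '0' in Euryilis, Lithella, Pachyaria, Pachyensis, and Rhizura only — synapomorphy for {Euryilis, Lithella, Pachyaria, Pachyensis, Rhizura}.
Character 3 (derived state '0') is unique to Scleris (autapomorphy; uninformative for grouping).
Only Lithella, Pachyaria, and Rhizura show the derived state '1' for Character 4, supporting them as a clade.
Character 5 (derived state '0') is unique to Scleris (autapomorphy; uninformative for grouping).
Character 6 (derived state '1') is shared by Lithella, Pachyaria, Pachyensis, and Rhizura — a synapomorphy uniting that clade.
Most parsimonious ingroup topology: (((((Pachyaria,Rhizura),Lithella),Pachyensis),Euryilis),Scleris).
Pachyaria and Rhizura form a cherry on this tree, so they are sister taxa.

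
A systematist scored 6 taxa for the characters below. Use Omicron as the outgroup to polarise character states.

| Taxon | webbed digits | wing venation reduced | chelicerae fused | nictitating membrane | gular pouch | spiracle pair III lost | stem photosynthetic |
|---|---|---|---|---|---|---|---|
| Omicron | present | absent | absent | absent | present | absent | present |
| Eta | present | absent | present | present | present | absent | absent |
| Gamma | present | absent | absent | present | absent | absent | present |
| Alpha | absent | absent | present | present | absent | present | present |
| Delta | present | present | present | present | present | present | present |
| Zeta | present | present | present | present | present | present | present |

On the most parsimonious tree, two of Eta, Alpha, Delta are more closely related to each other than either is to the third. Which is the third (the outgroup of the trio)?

Eta

Character polarity is set by the outgroup: the derived state is whichever differs from the outgroup's state, so for webbed digits, gular pouch, stem photosynthetic the derived state is 'absent', and for the remaining characters it is 'present'.
webbed digits: derived state 'absent' in Alpha only — an autapomorphy, so it tells us nothing about relationships among taxa.
Only Delta and Zeta show the derived state 'present' for wing venation reduced, supporting them as a clade.
chelicerae fused (derived state 'present') is shared by Alpha, Delta, Eta, and Zeta — a synapomorphy uniting that clade.
All ingroup taxa share the derived state 'present' for nictitating membrane; it defines the ingroup but does not resolve relationships within it.
gular pouch (state 'absent') occurs in Alpha and Gamma but conflicts with the nesting implied by the other characters — most parsimoniously interpreted as homoplasy.
spiracle pair III lost (derived state 'present') is shared by Alpha, Delta, and Zeta — a synapomorphy uniting that clade.
stem photosynthetic (derived state 'absent') is unique to Eta (autapomorphy; uninformative for grouping).
Most parsimonious ingroup topology: ((Eta,(Alpha,(Delta,Zeta))),Gamma).
Alpha and Delta share a more recent common ancestor with each other than either does with Eta, so Eta is the least closely related of the three.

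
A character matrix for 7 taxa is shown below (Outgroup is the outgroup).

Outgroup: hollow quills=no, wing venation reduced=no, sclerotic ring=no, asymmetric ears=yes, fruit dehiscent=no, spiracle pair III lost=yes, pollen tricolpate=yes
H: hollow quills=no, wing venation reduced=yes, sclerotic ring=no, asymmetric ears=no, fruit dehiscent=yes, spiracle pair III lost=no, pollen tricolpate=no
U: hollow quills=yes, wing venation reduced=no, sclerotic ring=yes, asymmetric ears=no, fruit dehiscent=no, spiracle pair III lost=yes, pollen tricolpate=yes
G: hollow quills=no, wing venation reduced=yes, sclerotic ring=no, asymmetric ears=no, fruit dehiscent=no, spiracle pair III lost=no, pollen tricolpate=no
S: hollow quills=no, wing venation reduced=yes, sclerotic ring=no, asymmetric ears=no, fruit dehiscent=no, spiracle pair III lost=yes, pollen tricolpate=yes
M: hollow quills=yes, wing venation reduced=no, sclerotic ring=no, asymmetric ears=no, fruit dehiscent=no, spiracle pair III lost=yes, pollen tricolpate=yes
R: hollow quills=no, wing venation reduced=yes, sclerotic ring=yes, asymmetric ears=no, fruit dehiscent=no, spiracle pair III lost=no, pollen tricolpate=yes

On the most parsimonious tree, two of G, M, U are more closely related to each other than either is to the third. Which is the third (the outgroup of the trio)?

Character polarity is set by the outgroup: the derived state is whichever differs from the outgroup's state, so for asymmetric ears, spiracle pair III lost, pollen tricolpate the derived state is 'no', and for the remaining characters it is 'yes'.
hollow quills (derived state 'yes') is shared by M and U — a synapomorphy uniting that clade.
wing venation reduced: derived state 'yes' in G, H, R, and S only — synapomorphy for {G, H, R, S}.
sclerotic ring (state 'yes') occurs in R and U but conflicts with the nesting implied by the other characters — most parsimoniously interpreted as homoplasy.
All ingroup taxa share the derived state 'no' for asymmetric ears; it defines the ingroup but does not resolve relationships within it.
fruit dehiscent (derived state 'yes') is unique to H (autapomorphy; uninformative for grouping).
spiracle pair III lost: derived state 'no' in G, H, and R only — synapomorphy for {G, H, R}.
pollen tricolpate (derived state 'no') is shared by G and H — a synapomorphy uniting that clade.
Most parsimonious ingroup topology: ((((H,G),R),S),(U,M)).
M and U share a more recent common ancestor with each other than either does with G, so G is the least closely related of the three.

G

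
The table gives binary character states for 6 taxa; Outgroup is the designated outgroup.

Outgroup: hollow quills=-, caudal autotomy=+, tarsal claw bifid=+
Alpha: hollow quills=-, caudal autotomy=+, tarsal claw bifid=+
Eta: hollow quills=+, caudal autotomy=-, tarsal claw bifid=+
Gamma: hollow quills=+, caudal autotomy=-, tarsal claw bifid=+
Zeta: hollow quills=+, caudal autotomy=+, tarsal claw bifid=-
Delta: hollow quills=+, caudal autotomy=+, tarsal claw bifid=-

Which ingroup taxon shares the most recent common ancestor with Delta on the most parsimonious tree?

Character polarity is set by the outgroup: the derived state is whichever differs from the outgroup's state, so for caudal autotomy, tarsal claw bifid the derived state is '-', and for the remaining characters it is '+'.
hollow quills: derived state '+' in Delta, Eta, Gamma, and Zeta only — synapomorphy for {Delta, Eta, Gamma, Zeta}.
caudal autotomy: derived state '-' in Eta and Gamma only — synapomorphy for {Eta, Gamma}.
tarsal claw bifid: derived state '-' in Delta and Zeta only — synapomorphy for {Delta, Zeta}.
Most parsimonious ingroup topology: (Alpha,((Eta,Gamma),(Zeta,Delta))).
Delta and Zeta form a cherry on this tree, so they are sister taxa.

Zeta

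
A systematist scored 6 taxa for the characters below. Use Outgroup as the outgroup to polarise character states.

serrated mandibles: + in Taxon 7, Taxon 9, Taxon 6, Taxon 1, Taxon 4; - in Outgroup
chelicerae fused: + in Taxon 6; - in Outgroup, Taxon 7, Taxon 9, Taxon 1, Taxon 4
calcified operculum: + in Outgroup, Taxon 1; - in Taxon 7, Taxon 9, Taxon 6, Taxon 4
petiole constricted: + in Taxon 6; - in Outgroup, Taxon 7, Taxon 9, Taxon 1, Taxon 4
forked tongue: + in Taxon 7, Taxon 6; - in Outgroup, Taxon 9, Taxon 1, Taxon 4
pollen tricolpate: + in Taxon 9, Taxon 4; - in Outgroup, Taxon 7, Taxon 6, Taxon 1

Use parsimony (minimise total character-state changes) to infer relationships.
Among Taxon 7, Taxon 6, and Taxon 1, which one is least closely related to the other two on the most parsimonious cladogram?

Character polarity is set by the outgroup: the derived state is whichever differs from the outgroup's state, so for calcified operculum the derived state is '-', and for the remaining characters it is '+'.
All ingroup taxa share the derived state '+' for serrated mandibles; it defines the ingroup but does not resolve relationships within it.
chelicerae fused (derived state '+') is unique to Taxon 6 (autapomorphy; uninformative for grouping).
calcified operculum: derived state '-' in Taxon 4, Taxon 6, Taxon 7, and Taxon 9 only — synapomorphy for {Taxon 4, Taxon 6, Taxon 7, Taxon 9}.
petiole constricted: derived state '+' in Taxon 6 only — an autapomorphy, so it tells us nothing about relationships among taxa.
forked tongue (derived state '+') is shared by Taxon 6 and Taxon 7 — a synapomorphy uniting that clade.
Only Taxon 4 and Taxon 9 show the derived state '+' for pollen tricolpate, supporting them as a clade.
Most parsimonious ingroup topology: (((Taxon 7,Taxon 6),(Taxon 9,Taxon 4)),Taxon 1).
Taxon 7 and Taxon 6 share a more recent common ancestor with each other than either does with Taxon 1, so Taxon 1 is the least closely related of the three.

Taxon 1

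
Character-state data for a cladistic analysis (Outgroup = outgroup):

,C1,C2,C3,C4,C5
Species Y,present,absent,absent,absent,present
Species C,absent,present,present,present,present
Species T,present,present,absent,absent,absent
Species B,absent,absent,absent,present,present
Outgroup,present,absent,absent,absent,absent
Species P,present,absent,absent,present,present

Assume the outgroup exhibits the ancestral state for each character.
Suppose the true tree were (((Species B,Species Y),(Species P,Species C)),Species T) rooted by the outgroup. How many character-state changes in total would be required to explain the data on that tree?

8

Map each character onto (((Species B,Species Y),(Species P,Species C)),Species T) (rooted by Outgroup) and count the minimum state changes it requires (Fitch parsimony):
C1: 2; C2: 2; C3: 1; C4: 2; C5: 1.
Total tree length = 8.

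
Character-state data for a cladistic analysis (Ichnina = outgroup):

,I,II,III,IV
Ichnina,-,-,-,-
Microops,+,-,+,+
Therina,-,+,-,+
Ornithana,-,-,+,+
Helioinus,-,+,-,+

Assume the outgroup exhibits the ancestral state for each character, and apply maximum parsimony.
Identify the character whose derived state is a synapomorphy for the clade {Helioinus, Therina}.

The outgroup has state '-' for every character, so '+' is the derived state throughout.
I: derived state '+' in Microops only — an autapomorphy, so it tells us nothing about relationships among taxa.
II: derived state '+' in Helioinus and Therina only — synapomorphy for {Helioinus, Therina}.
III (derived state '+') is shared by Microops and Ornithana — a synapomorphy uniting that clade.
All ingroup taxa share the derived state '+' for IV; it defines the ingroup but does not resolve relationships within it.
Most parsimonious ingroup topology: ((Microops,Ornithana),(Therina,Helioinus)).
The clade {Helioinus, Therina} is supported by II: its derived state '+' occurs in exactly those taxa and in no other taxon (including the outgroup).

II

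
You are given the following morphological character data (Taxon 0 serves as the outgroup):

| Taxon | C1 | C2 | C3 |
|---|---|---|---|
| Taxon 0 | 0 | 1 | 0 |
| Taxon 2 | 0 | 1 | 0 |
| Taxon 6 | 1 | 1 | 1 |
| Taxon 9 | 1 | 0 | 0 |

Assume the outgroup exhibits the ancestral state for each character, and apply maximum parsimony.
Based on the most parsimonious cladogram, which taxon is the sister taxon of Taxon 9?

Taxon 6

Character polarity is set by the outgroup: the derived state is whichever differs from the outgroup's state, so for C2 the derived state is '0', and for the remaining characters it is '1'.
C1: derived state '1' in Taxon 6 and Taxon 9 only — synapomorphy for {Taxon 6, Taxon 9}.
C2 (derived state '0') is unique to Taxon 9 (autapomorphy; uninformative for grouping).
C3 (derived state '1') is unique to Taxon 6 (autapomorphy; uninformative for grouping).
Most parsimonious ingroup topology: (Taxon 2,(Taxon 6,Taxon 9)).
Taxon 9 and Taxon 6 form a cherry on this tree, so they are sister taxa.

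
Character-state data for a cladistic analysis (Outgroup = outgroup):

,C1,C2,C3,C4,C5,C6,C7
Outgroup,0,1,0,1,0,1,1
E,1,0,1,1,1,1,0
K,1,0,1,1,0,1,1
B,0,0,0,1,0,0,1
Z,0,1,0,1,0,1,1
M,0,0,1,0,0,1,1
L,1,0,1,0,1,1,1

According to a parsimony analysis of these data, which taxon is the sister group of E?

L

Character polarity is set by the outgroup: the derived state is whichever differs from the outgroup's state, so for C2, C4, C6, C7 the derived state is '0', and for the remaining characters it is '1'.
C1 (derived state '1') is shared by E, K, and L — a synapomorphy uniting that clade.
C2: derived state '0' in B, E, K, L, and M only — synapomorphy for {B, E, K, L, M}.
C3: derived state '1' in E, K, L, and M only — synapomorphy for {E, K, L, M}.
C4 (state '0') occurs in L and M but conflicts with the nesting implied by the other characters — most parsimoniously interpreted as homoplasy.
C5: derived state '1' in E and L only — synapomorphy for {E, L}.
C6 (derived state '0') is unique to B (autapomorphy; uninformative for grouping).
C7 (derived state '0') is unique to E (autapomorphy; uninformative for grouping).
Most parsimonious ingroup topology: (((((E,L),K),M),B),Z).
E and L form a cherry on this tree, so they are sister taxa.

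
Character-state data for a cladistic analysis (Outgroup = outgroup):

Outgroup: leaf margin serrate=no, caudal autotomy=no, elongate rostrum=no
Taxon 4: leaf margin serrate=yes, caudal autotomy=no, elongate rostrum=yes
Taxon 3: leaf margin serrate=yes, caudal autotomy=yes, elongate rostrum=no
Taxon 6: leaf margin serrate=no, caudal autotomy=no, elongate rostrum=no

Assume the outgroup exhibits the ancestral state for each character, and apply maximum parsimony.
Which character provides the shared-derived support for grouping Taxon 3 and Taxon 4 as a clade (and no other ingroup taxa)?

leaf margin serrate

The outgroup has state 'no' for every character, so 'yes' is the derived state throughout.
Only Taxon 3 and Taxon 4 show the derived state 'yes' for leaf margin serrate, supporting them as a clade.
caudal autotomy: derived state 'yes' in Taxon 3 only — an autapomorphy, so it tells us nothing about relationships among taxa.
elongate rostrum (derived state 'yes') is unique to Taxon 4 (autapomorphy; uninformative for grouping).
Most parsimonious ingroup topology: ((Taxon 4,Taxon 3),Taxon 6).
The clade {Taxon 3, Taxon 4} is supported by leaf margin serrate: its derived state 'yes' occurs in exactly those taxa and in no other taxon (including the outgroup).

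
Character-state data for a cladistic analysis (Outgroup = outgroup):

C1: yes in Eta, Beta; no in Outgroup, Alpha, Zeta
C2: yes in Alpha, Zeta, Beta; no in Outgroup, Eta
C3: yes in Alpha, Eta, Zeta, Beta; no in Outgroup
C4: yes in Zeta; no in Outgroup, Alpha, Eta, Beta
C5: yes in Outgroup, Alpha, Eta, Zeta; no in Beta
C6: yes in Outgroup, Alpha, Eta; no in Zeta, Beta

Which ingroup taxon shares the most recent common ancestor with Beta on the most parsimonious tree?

Zeta

Character polarity is set by the outgroup: the derived state is whichever differs from the outgroup's state, so for C5, C6 the derived state is 'no', and for the remaining characters it is 'yes'.
C1 (state 'yes') occurs in Beta and Eta but conflicts with the nesting implied by the other characters — most parsimoniously interpreted as homoplasy.
C2 (derived state 'yes') is shared by Alpha, Beta, and Zeta — a synapomorphy uniting that clade.
All ingroup taxa share the derived state 'yes' for C3; it defines the ingroup but does not resolve relationships within it.
C4 (derived state 'yes') is unique to Zeta (autapomorphy; uninformative for grouping).
C5 (derived state 'no') is unique to Beta (autapomorphy; uninformative for grouping).
C6: derived state 'no' in Beta and Zeta only — synapomorphy for {Beta, Zeta}.
Most parsimonious ingroup topology: ((Alpha,(Zeta,Beta)),Eta).
Beta and Zeta form a cherry on this tree, so they are sister taxa.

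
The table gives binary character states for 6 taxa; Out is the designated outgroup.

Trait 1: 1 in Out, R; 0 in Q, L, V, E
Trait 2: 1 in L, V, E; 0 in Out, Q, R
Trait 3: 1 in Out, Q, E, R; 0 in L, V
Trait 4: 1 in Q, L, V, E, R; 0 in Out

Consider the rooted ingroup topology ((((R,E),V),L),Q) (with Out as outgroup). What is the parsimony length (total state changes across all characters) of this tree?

Map each character onto ((((R,E),V),L),Q) (rooted by Out) and count the minimum state changes it requires (Fitch parsimony):
Trait 1: 2; Trait 2: 2; Trait 3: 2; Trait 4: 1.
Total tree length = 7.

7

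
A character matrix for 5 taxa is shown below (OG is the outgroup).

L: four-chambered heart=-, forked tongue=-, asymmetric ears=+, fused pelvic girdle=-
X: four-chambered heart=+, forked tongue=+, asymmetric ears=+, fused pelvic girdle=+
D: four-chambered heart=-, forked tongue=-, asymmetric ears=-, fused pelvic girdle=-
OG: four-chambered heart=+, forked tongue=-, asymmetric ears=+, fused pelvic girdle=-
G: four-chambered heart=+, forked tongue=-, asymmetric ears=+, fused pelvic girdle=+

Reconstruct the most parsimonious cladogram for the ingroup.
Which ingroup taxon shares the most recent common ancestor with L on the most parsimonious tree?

Character polarity is set by the outgroup: the derived state is whichever differs from the outgroup's state, so for four-chambered heart, asymmetric ears the derived state is '-', and for the remaining characters it is '+'.
four-chambered heart (derived state '-') is shared by D and L — a synapomorphy uniting that clade.
forked tongue (derived state '+') is unique to X (autapomorphy; uninformative for grouping).
asymmetric ears (derived state '-') is unique to D (autapomorphy; uninformative for grouping).
Only G and X show the derived state '+' for fused pelvic girdle, supporting them as a clade.
Most parsimonious ingroup topology: ((L,D),(G,X)).
L and D form a cherry on this tree, so they are sister taxa.

D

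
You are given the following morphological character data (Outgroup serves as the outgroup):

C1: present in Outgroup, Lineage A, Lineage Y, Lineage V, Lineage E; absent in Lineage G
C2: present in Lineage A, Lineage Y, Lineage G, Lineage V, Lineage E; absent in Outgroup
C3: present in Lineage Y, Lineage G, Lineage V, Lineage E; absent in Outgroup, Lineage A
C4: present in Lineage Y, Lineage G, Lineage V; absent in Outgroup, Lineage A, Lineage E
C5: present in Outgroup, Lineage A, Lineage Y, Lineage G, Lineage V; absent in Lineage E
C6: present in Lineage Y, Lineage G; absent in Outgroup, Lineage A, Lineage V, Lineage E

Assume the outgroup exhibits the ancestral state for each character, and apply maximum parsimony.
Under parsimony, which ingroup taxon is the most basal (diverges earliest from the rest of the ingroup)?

Lineage A

Character polarity is set by the outgroup: the derived state is whichever differs from the outgroup's state, so for C1, C5 the derived state is 'absent', and for the remaining characters it is 'present'.
C1 (derived state 'absent') is unique to Lineage G (autapomorphy; uninformative for grouping).
C2 (derived state 'present') is shared by all ingroup taxa — unites the whole ingroup.
C3 (derived state 'present') is shared by Lineage E, Lineage G, Lineage V, and Lineage Y — a synapomorphy uniting that clade.
C4: derived state 'present' in Lineage G, Lineage V, and Lineage Y only — synapomorphy for {Lineage G, Lineage V, Lineage Y}.
C5: derived state 'absent' in Lineage E only — an autapomorphy, so it tells us nothing about relationships among taxa.
C6 (derived state 'present') is shared by Lineage G and Lineage Y — a synapomorphy uniting that clade.
Most parsimonious ingroup topology: (Lineage A,(((Lineage Y,Lineage G),Lineage V),Lineage E)).
Lineage A is sister to the clade containing all other ingroup taxa, so it is the earliest-diverging (most basal) ingroup lineage.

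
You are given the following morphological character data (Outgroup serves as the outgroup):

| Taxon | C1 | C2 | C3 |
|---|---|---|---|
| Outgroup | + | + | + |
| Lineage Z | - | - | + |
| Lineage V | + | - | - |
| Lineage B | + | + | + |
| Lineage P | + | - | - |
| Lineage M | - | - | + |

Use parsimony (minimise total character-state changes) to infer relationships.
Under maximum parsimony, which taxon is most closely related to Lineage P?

Lineage V

The outgroup has state '+' for every character, so '-' is the derived state throughout.
Only Lineage M and Lineage Z show the derived state '-' for C1, supporting them as a clade.
Only Lineage M, Lineage P, Lineage V, and Lineage Z show the derived state '-' for C2, supporting them as a clade.
C3 (derived state '-') is shared by Lineage P and Lineage V — a synapomorphy uniting that clade.
Most parsimonious ingroup topology: (((Lineage Z,Lineage M),(Lineage V,Lineage P)),Lineage B).
Lineage P and Lineage V form a cherry on this tree, so they are sister taxa.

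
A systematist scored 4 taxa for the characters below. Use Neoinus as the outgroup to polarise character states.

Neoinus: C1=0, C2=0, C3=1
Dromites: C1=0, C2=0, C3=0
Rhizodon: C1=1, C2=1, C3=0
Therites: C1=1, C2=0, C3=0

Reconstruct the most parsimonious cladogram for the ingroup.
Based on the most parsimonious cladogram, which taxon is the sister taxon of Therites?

Character polarity is set by the outgroup: the derived state is whichever differs from the outgroup's state, so for C3 the derived state is '0', and for the remaining characters it is '1'.
Only Rhizodon and Therites show the derived state '1' for C1, supporting them as a clade.
C2: derived state '1' in Rhizodon only — an autapomorphy, so it tells us nothing about relationships among taxa.
C3 (derived state '0') is shared by all ingroup taxa — unites the whole ingroup.
Most parsimonious ingroup topology: (Dromites,(Rhizodon,Therites)).
Therites and Rhizodon form a cherry on this tree, so they are sister taxa.

Rhizodon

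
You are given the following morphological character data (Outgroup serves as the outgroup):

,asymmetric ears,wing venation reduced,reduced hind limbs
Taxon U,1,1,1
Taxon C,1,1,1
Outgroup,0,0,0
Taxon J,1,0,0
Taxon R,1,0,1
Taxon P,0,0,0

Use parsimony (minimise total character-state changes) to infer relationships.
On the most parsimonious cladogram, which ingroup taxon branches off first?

Taxon P

The outgroup has state '0' for every character, so '1' is the derived state throughout.
asymmetric ears: derived state '1' in Taxon C, Taxon J, Taxon R, and Taxon U only — synapomorphy for {Taxon C, Taxon J, Taxon R, Taxon U}.
Only Taxon C and Taxon U show the derived state '1' for wing venation reduced, supporting them as a clade.
reduced hind limbs: derived state '1' in Taxon C, Taxon R, and Taxon U only — synapomorphy for {Taxon C, Taxon R, Taxon U}.
Most parsimonious ingroup topology: (Taxon P,(Taxon J,((Taxon U,Taxon C),Taxon R))).
Taxon P is sister to the clade containing all other ingroup taxa, so it is the earliest-diverging (most basal) ingroup lineage.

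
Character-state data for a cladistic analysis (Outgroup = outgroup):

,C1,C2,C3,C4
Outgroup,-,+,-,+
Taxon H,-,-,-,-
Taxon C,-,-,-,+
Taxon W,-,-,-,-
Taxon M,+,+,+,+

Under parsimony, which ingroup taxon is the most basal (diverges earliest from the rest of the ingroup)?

Character polarity is set by the outgroup: the derived state is whichever differs from the outgroup's state, so for C2, C4 the derived state is '-', and for the remaining characters it is '+'.
C1: derived state '+' in Taxon M only — an autapomorphy, so it tells us nothing about relationships among taxa.
Only Taxon C, Taxon H, and Taxon W show the derived state '-' for C2, supporting them as a clade.
C3: derived state '+' in Taxon M only — an autapomorphy, so it tells us nothing about relationships among taxa.
Only Taxon H and Taxon W show the derived state '-' for C4, supporting them as a clade.
Most parsimonious ingroup topology: (((Taxon H,Taxon W),Taxon C),Taxon M).
Taxon M is sister to the clade containing all other ingroup taxa, so it is the earliest-diverging (most basal) ingroup lineage.

Taxon M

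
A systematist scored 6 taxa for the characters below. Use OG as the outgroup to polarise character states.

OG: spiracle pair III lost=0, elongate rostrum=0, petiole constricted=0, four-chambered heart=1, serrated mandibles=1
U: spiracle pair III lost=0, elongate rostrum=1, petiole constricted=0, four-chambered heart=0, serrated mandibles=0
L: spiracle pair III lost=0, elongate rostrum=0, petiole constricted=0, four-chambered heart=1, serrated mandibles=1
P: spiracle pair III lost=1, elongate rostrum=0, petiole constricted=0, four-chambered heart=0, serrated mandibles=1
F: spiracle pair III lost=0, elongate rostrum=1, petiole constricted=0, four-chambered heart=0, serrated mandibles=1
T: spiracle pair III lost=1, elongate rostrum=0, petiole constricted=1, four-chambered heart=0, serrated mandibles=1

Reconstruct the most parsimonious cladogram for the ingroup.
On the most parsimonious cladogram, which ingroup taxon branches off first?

L

Character polarity is set by the outgroup: the derived state is whichever differs from the outgroup's state, so for four-chambered heart, serrated mandibles the derived state is '0', and for the remaining characters it is '1'.
spiracle pair III lost (derived state '1') is shared by P and T — a synapomorphy uniting that clade.
Only F and U show the derived state '1' for elongate rostrum, supporting them as a clade.
petiole constricted (derived state '1') is unique to T (autapomorphy; uninformative for grouping).
four-chambered heart (derived state '0') is shared by F, P, T, and U — a synapomorphy uniting that clade.
serrated mandibles: derived state '0' in U only — an autapomorphy, so it tells us nothing about relationships among taxa.
Most parsimonious ingroup topology: (((U,F),(P,T)),L).
L is sister to the clade containing all other ingroup taxa, so it is the earliest-diverging (most basal) ingroup lineage.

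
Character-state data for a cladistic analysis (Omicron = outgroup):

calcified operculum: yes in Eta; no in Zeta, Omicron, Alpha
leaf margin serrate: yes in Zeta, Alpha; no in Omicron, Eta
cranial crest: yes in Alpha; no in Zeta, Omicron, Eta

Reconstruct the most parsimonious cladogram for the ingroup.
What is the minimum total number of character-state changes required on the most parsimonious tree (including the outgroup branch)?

The outgroup has state 'no' for every character, so 'yes' is the derived state throughout.
calcified operculum (derived state 'yes') is unique to Eta (autapomorphy; uninformative for grouping).
Only Alpha and Zeta show the derived state 'yes' for leaf margin serrate, supporting them as a clade.
cranial crest (derived state 'yes') is unique to Alpha (autapomorphy; uninformative for grouping).
Most parsimonious ingroup topology: ((Zeta,Alpha),Eta).
Changes per character on this tree: calcified operculum: 1; leaf margin serrate: 1; cranial crest: 1.
Total = 3.

3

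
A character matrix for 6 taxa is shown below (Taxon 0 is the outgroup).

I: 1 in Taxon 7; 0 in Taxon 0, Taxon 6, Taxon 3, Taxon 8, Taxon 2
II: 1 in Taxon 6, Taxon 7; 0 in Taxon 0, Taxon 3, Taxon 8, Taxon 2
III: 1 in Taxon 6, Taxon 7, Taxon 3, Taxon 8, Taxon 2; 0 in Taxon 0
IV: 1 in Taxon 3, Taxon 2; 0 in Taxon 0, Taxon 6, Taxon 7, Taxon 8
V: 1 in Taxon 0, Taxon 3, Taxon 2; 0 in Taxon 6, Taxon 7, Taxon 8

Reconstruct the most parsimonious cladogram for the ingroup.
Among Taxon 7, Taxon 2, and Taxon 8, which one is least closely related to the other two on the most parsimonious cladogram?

Taxon 2

Character polarity is set by the outgroup: the derived state is whichever differs from the outgroup's state, so for V the derived state is '0', and for the remaining characters it is '1'.
I: derived state '1' in Taxon 7 only — an autapomorphy, so it tells us nothing about relationships among taxa.
Only Taxon 6 and Taxon 7 show the derived state '1' for II, supporting them as a clade.
All ingroup taxa share the derived state '1' for III; it defines the ingroup but does not resolve relationships within it.
IV: derived state '1' in Taxon 2 and Taxon 3 only — synapomorphy for {Taxon 2, Taxon 3}.
Only Taxon 6, Taxon 7, and Taxon 8 show the derived state '0' for V, supporting them as a clade.
Most parsimonious ingroup topology: (((Taxon 6,Taxon 7),Taxon 8),(Taxon 3,Taxon 2)).
Taxon 7 and Taxon 8 share a more recent common ancestor with each other than either does with Taxon 2, so Taxon 2 is the least closely related of the three.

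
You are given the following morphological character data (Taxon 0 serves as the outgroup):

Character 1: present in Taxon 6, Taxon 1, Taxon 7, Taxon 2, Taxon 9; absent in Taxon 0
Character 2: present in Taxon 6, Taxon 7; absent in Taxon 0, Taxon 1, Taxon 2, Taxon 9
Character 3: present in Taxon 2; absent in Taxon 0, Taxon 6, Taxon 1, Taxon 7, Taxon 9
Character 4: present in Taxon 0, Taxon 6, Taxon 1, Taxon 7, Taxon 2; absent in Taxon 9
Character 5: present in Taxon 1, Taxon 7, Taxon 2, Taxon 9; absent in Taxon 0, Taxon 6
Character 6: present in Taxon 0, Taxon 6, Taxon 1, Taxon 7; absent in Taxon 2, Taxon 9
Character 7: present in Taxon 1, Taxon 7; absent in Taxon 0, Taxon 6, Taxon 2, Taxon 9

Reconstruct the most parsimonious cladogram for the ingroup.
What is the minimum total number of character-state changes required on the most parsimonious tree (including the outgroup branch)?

8

Character polarity is set by the outgroup: the derived state is whichever differs from the outgroup's state, so for Character 4, Character 6 the derived state is 'absent', and for the remaining characters it is 'present'.
Character 1 (derived state 'present') is shared by all ingroup taxa — unites the whole ingroup.
Character 2 (state 'present') occurs in Taxon 6 and Taxon 7 but conflicts with the nesting implied by the other characters — most parsimoniously interpreted as homoplasy.
Character 3 (derived state 'present') is unique to Taxon 2 (autapomorphy; uninformative for grouping).
Character 4: derived state 'absent' in Taxon 9 only — an autapomorphy, so it tells us nothing about relationships among taxa.
Only Taxon 1, Taxon 2, Taxon 7, and Taxon 9 show the derived state 'present' for Character 5, supporting them as a clade.
Character 6: derived state 'absent' in Taxon 2 and Taxon 9 only — synapomorphy for {Taxon 2, Taxon 9}.
Character 7: derived state 'present' in Taxon 1 and Taxon 7 only — synapomorphy for {Taxon 1, Taxon 7}.
Most parsimonious ingroup topology: (Taxon 6,((Taxon 1,Taxon 7),(Taxon 2,Taxon 9))).
Changes per character on this tree: Character 1: 1; Character 2: 2; Character 3: 1; Character 4: 1; Character 5: 1; Character 6: 1; Character 7: 1.
Total = 8.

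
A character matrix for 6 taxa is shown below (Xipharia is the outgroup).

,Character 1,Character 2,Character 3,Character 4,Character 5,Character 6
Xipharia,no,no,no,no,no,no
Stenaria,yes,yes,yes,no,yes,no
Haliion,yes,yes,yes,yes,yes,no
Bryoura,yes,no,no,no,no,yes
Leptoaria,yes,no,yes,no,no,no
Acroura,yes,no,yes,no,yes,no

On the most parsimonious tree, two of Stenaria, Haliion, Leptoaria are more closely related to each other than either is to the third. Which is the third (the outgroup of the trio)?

The outgroup has state 'no' for every character, so 'yes' is the derived state throughout.
Character 1 (derived state 'yes') is shared by all ingroup taxa — unites the whole ingroup.
Only Haliion and Stenaria show the derived state 'yes' for Character 2, supporting them as a clade.
Only Acroura, Haliion, Leptoaria, and Stenaria show the derived state 'yes' for Character 3, supporting them as a clade.
Character 4: derived state 'yes' in Haliion only — an autapomorphy, so it tells us nothing about relationships among taxa.
Character 5: derived state 'yes' in Acroura, Haliion, and Stenaria only — synapomorphy for {Acroura, Haliion, Stenaria}.
Character 6 (derived state 'yes') is unique to Bryoura (autapomorphy; uninformative for grouping).
Most parsimonious ingroup topology: ((((Stenaria,Haliion),Acroura),Leptoaria),Bryoura).
Stenaria and Haliion share a more recent common ancestor with each other than either does with Leptoaria, so Leptoaria is the least closely related of the three.

Leptoaria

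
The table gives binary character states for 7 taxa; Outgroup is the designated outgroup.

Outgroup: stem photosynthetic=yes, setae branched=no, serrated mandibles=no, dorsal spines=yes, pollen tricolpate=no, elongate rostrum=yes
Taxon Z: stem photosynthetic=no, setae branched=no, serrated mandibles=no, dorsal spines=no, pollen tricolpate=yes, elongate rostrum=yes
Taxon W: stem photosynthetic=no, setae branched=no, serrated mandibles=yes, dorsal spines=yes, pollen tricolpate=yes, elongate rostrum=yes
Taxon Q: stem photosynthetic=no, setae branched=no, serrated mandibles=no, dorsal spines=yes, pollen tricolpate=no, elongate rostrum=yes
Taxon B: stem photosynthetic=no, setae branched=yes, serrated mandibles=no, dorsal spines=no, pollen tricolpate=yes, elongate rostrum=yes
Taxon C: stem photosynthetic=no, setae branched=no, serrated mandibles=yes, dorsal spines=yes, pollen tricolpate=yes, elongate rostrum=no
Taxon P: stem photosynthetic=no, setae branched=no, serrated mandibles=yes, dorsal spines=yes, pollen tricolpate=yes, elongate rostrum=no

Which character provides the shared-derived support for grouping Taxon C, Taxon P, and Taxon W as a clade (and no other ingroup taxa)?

Character polarity is set by the outgroup: the derived state is whichever differs from the outgroup's state, so for stem photosynthetic, dorsal spines, elongate rostrum the derived state is 'no', and for the remaining characters it is 'yes'.
stem photosynthetic (derived state 'no') is shared by all ingroup taxa — unites the whole ingroup.
setae branched (derived state 'yes') is unique to Taxon B (autapomorphy; uninformative for grouping).
serrated mandibles (derived state 'yes') is shared by Taxon C, Taxon P, and Taxon W — a synapomorphy uniting that clade.
dorsal spines: derived state 'no' in Taxon B and Taxon Z only — synapomorphy for {Taxon B, Taxon Z}.
pollen tricolpate: derived state 'yes' in Taxon B, Taxon C, Taxon P, Taxon W, and Taxon Z only — synapomorphy for {Taxon B, Taxon C, Taxon P, Taxon W, Taxon Z}.
elongate rostrum: derived state 'no' in Taxon C and Taxon P only — synapomorphy for {Taxon C, Taxon P}.
Most parsimonious ingroup topology: (((Taxon Z,Taxon B),(Taxon W,(Taxon C,Taxon P))),Taxon Q).
The clade {Taxon C, Taxon P, Taxon W} is supported by serrated mandibles: its derived state 'yes' occurs in exactly those taxa and in no other taxon (including the outgroup).

serrated mandibles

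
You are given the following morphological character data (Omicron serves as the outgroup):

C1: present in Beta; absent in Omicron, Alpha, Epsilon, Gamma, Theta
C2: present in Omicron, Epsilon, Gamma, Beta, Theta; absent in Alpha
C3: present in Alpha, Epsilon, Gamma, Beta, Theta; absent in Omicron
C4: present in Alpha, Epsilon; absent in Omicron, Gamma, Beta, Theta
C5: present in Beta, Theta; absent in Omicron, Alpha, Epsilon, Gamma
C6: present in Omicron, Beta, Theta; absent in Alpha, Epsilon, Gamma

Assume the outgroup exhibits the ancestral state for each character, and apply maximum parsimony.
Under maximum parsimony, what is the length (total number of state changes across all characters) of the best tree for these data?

6

Character polarity is set by the outgroup: the derived state is whichever differs from the outgroup's state, so for C2, C6 the derived state is 'absent', and for the remaining characters it is 'present'.
C1: derived state 'present' in Beta only — an autapomorphy, so it tells us nothing about relationships among taxa.
C2: derived state 'absent' in Alpha only — an autapomorphy, so it tells us nothing about relationships among taxa.
C3 (derived state 'present') is shared by all ingroup taxa — unites the whole ingroup.
Only Alpha and Epsilon show the derived state 'present' for C4, supporting them as a clade.
C5 (derived state 'present') is shared by Beta and Theta — a synapomorphy uniting that clade.
Only Alpha, Epsilon, and Gamma show the derived state 'absent' for C6, supporting them as a clade.
Most parsimonious ingroup topology: (((Alpha,Epsilon),Gamma),(Beta,Theta)).
Changes per character on this tree: C1: 1; C2: 1; C3: 1; C4: 1; C5: 1; C6: 1.
Total = 6.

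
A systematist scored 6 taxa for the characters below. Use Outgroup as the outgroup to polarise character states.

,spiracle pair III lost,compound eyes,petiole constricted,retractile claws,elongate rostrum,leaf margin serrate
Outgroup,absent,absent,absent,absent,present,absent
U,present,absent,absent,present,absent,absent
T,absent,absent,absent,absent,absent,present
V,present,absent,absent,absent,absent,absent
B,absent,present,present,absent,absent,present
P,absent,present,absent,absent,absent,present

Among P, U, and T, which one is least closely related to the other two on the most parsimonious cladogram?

U

Character polarity is set by the outgroup: the derived state is whichever differs from the outgroup's state, so for elongate rostrum the derived state is 'absent', and for the remaining characters it is 'present'.
Only U and V show the derived state 'present' for spiracle pair III lost, supporting them as a clade.
compound eyes: derived state 'present' in B and P only — synapomorphy for {B, P}.
petiole constricted (derived state 'present') is unique to B (autapomorphy; uninformative for grouping).
retractile claws: derived state 'present' in U only — an autapomorphy, so it tells us nothing about relationships among taxa.
All ingroup taxa share the derived state 'absent' for elongate rostrum; it defines the ingroup but does not resolve relationships within it.
leaf margin serrate: derived state 'present' in B, P, and T only — synapomorphy for {B, P, T}.
Most parsimonious ingroup topology: ((U,V),(T,(B,P))).
T and P share a more recent common ancestor with each other than either does with U, so U is the least closely related of the three.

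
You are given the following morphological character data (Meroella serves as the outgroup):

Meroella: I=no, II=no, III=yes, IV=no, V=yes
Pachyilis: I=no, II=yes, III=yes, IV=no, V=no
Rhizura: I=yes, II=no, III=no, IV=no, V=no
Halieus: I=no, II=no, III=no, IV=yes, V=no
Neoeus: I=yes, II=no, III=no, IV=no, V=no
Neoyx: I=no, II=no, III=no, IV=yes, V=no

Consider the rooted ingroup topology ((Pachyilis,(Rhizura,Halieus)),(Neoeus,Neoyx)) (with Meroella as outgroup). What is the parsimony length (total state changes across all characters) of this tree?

8

Map each character onto ((Pachyilis,(Rhizura,Halieus)),(Neoeus,Neoyx)) (rooted by Meroella) and count the minimum state changes it requires (Fitch parsimony):
I: 2; II: 1; III: 2; IV: 2; V: 1.
Total tree length = 8.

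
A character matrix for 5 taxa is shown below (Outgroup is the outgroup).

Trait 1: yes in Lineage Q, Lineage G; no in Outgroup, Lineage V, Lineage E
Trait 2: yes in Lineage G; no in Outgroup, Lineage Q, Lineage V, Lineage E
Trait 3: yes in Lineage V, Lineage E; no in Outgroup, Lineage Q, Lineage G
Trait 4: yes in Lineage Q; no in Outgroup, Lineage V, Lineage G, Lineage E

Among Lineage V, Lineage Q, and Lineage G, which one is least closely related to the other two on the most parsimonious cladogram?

The outgroup has state 'no' for every character, so 'yes' is the derived state throughout.
Trait 1: derived state 'yes' in Lineage G and Lineage Q only — synapomorphy for {Lineage G, Lineage Q}.
Trait 2 (derived state 'yes') is unique to Lineage G (autapomorphy; uninformative for grouping).
Only Lineage E and Lineage V show the derived state 'yes' for Trait 3, supporting them as a clade.
Trait 4: derived state 'yes' in Lineage Q only — an autapomorphy, so it tells us nothing about relationships among taxa.
Most parsimonious ingroup topology: ((Lineage Q,Lineage G),(Lineage V,Lineage E)).
Lineage G and Lineage Q share a more recent common ancestor with each other than either does with Lineage V, so Lineage V is the least closely related of the three.

Lineage V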